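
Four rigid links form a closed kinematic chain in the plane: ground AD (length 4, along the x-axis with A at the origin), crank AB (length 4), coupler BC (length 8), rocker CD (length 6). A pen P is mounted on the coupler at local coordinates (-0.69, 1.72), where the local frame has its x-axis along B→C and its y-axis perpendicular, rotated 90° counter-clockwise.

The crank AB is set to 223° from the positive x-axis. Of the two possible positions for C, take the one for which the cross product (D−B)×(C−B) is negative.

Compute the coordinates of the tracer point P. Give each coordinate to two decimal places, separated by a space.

-2.85 -0.88

A=(0,0), D=(4.00,0)
B = A + 4.00·(cos223°, sin223°) = (-2.9254, -2.7280)
|BD| = 7.4433
circle(B,8.00) ∩ circle(D,6.00): a=5.6025, h=5.7106
  candidates: C₊=(0.1943,4.6386) cross=42.506; C₋=(4.3803,-5.9879) cross=-42.506
  mode - wants cross < 0 → take C=(4.3803,-5.9879) (cross=-42.506)
ex = (C−B)/|BC| = (0.9132,-0.4075); ey = (0.4075,0.9132)
P = B + -0.69·ex + 1.72·ey = (-2.8546,-0.8761)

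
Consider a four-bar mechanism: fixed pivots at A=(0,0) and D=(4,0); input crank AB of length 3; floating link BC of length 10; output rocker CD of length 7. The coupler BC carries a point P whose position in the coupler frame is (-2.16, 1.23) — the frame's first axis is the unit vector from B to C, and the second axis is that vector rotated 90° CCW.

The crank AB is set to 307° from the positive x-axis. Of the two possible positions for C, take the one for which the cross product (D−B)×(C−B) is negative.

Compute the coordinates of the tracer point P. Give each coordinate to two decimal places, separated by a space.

A=(0,0), D=(4.00,0)
B = A + 3.00·(cos307°, sin307°) = (1.8054, -2.3959)
|BD| = 3.2491
circle(B,10.00) ∩ circle(D,7.00): a=9.4729, h=3.2037
  candidates: C₊=(5.8414,6.7535) cross=10.409; C₋=(10.5663,2.4257) cross=-10.409
  mode - wants cross < 0 → take C=(10.5663,2.4257) (cross=-10.409)
ex = (C−B)/|BC| = (0.8761,0.4822); ey = (-0.4822,0.8761)
P = B + -2.16·ex + 1.23·ey = (-0.6800,-2.3598)

-0.68 -2.36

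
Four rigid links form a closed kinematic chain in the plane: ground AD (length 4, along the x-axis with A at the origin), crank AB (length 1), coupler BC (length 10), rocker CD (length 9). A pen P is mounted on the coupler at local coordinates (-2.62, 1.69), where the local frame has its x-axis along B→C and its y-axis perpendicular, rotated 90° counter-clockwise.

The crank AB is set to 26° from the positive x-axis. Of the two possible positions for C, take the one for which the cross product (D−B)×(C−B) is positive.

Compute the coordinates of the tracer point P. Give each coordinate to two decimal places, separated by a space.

A=(0,0), D=(4.00,0)
B = A + 1.00·(cos26°, sin26°) = (0.8988, 0.4384)
|BD| = 3.1320
circle(B,10.00) ∩ circle(D,9.00): a=4.5992, h=8.8796
  candidates: C₊=(6.6955,8.5869) cross=27.811; C₋=(4.2099,-8.9976) cross=-27.811
  mode + wants cross > 0 → take C=(6.6955,8.5869) (cross=27.811)
ex = (C−B)/|BC| = (0.5797,0.8148); ey = (-0.8148,0.5797)
P = B + -2.62·ex + 1.69·ey = (-1.9970,-0.7169)

-2.00 -0.72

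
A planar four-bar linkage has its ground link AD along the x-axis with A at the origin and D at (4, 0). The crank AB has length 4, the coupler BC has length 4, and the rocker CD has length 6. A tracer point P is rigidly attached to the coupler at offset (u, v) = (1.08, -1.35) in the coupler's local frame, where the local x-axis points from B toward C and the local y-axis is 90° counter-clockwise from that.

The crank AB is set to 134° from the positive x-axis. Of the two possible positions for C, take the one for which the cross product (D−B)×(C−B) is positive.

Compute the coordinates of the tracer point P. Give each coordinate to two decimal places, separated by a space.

-1.15 2.29

A=(0,0), D=(4.00,0)
B = A + 4.00·(cos134°, sin134°) = (-2.7786, 2.8774)
|BD| = 7.3640
circle(B,4.00) ∩ circle(D,6.00): a=2.3241, h=3.2556
  candidates: C₊=(0.6327,4.9660) cross=23.974; C₋=(-1.9114,-1.0275) cross=-23.974
  mode + wants cross > 0 → take C=(0.6327,4.9660) (cross=23.974)
ex = (C−B)/|BC| = (0.8528,0.5222); ey = (-0.5222,0.8528)
P = B + 1.08·ex + -1.35·ey = (-1.1526,2.2900)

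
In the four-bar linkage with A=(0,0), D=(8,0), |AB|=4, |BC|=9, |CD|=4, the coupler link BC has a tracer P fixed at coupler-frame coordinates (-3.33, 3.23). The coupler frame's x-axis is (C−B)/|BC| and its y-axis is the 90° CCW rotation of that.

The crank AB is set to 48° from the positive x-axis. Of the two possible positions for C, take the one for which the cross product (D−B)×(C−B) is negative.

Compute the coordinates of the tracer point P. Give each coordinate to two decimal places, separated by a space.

A=(0,0), D=(8.00,0)
B = A + 4.00·(cos48°, sin48°) = (2.6765, 2.9726)
|BD| = 6.0972
circle(B,9.00) ∩ circle(D,4.00): a=8.3789, h=3.2854
  candidates: C₊=(11.5939,1.7560) cross=20.032; C₋=(8.3905,-3.9809) cross=-20.032
  mode - wants cross < 0 → take C=(8.3905,-3.9809) (cross=-20.032)
ex = (C−B)/|BC| = (0.6349,-0.7726); ey = (0.7726,0.6349)
P = B + -3.33·ex + 3.23·ey = (3.0579,7.5960)

3.06 7.60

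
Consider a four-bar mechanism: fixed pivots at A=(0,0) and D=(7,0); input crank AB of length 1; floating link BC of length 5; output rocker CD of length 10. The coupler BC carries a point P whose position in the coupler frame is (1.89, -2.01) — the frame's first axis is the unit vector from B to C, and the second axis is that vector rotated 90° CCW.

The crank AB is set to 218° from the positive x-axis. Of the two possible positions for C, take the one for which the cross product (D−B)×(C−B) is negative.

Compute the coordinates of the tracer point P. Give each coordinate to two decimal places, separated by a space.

-2.98 -2.29

A=(0,0), D=(7.00,0)
B = A + 1.00·(cos218°, sin218°) = (-0.7880, -0.6157)
|BD| = 7.8123
circle(B,5.00) ∩ circle(D,10.00): a=-0.8940, h=4.9194
  candidates: C₊=(-2.0669,4.2180) cross=38.432; C₋=(-1.2915,-5.5902) cross=-38.432
  mode - wants cross < 0 → take C=(-1.2915,-5.5902) (cross=-38.432)
ex = (C−B)/|BC| = (-0.1007,-0.9949); ey = (0.9949,-0.1007)
P = B + 1.89·ex + -2.01·ey = (-2.9781,-2.2936)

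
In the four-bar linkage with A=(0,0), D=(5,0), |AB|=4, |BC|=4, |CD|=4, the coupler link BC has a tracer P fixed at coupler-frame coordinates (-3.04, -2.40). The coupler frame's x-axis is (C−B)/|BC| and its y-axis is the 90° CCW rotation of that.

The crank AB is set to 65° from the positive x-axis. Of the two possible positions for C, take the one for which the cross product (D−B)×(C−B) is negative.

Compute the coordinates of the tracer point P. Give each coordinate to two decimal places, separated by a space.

-0.16 7.03

A=(0,0), D=(5.00,0)
B = A + 4.00·(cos65°, sin65°) = (1.6905, 3.6252)
|BD| = 4.9087
circle(B,4.00) ∩ circle(D,4.00): a=2.4543, h=3.1585
  candidates: C₊=(5.6779,3.9421) cross=15.504; C₋=(1.0126,-0.3169) cross=-15.504
  mode - wants cross < 0 → take C=(1.0126,-0.3169) (cross=-15.504)
ex = (C−B)/|BC| = (-0.1695,-0.9855); ey = (0.9855,-0.1695)
P = B + -3.04·ex + -2.40·ey = (-0.1596,7.0280)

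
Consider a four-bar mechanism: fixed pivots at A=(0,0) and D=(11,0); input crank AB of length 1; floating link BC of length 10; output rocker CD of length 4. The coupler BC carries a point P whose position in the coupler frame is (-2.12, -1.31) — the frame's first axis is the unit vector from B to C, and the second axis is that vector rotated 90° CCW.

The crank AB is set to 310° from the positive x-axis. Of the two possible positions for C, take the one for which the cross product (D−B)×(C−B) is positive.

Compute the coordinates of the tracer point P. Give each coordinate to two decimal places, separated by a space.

A=(0,0), D=(11.00,0)
B = A + 1.00·(cos310°, sin310°) = (0.6428, -0.7660)
|BD| = 10.3855
circle(B,10.00) ∩ circle(D,4.00): a=9.2369, h=3.8315
  candidates: C₊=(9.5719,3.7364) cross=39.792; C₋=(10.1371,-3.9058) cross=-39.792
  mode + wants cross > 0 → take C=(9.5719,3.7364) (cross=39.792)
ex = (C−B)/|BC| = (0.8929,0.4502); ey = (-0.4502,0.8929)
P = B + -2.12·ex + -1.31·ey = (-0.6604,-2.8903)

-0.66 -2.89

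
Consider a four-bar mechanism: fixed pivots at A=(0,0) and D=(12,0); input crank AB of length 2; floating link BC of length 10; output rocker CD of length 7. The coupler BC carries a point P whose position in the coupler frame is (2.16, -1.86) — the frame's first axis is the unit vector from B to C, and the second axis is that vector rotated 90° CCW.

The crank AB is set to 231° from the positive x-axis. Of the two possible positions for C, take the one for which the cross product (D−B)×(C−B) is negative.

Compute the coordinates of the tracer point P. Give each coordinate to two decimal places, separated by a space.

A=(0,0), D=(12.00,0)
B = A + 2.00·(cos231°, sin231°) = (-1.2586, -1.5543)
|BD| = 13.3494
circle(B,10.00) ∩ circle(D,7.00): a=8.5849, h=5.1283
  candidates: C₊=(6.6708,4.5387) cross=68.460; C₋=(7.8650,-5.6481) cross=-68.460
  mode - wants cross < 0 → take C=(7.8650,-5.6481) (cross=-68.460)
ex = (C−B)/|BC| = (0.9124,-0.4094); ey = (0.4094,0.9124)
P = B + 2.16·ex + -1.86·ey = (-0.0494,-4.1356)

-0.05 -4.14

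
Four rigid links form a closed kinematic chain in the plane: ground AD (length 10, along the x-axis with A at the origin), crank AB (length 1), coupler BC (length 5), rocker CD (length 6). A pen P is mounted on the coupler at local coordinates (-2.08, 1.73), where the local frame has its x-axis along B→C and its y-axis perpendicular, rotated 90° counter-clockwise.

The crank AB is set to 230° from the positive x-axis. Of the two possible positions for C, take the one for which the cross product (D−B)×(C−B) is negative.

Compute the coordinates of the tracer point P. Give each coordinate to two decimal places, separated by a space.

-2.34 1.34

A=(0,0), D=(10.00,0)
B = A + 1.00·(cos230°, sin230°) = (-0.6428, -0.7660)
|BD| = 10.6703
circle(B,5.00) ∩ circle(D,6.00): a=4.8197, h=1.3306
  candidates: C₊=(4.0690,0.9071) cross=14.197; C₋=(4.2600,-1.7471) cross=-14.197
  mode - wants cross < 0 → take C=(4.2600,-1.7471) (cross=-14.197)
ex = (C−B)/|BC| = (0.9806,-0.1962); ey = (0.1962,0.9806)
P = B + -2.08·ex + 1.73·ey = (-2.3429,1.3385)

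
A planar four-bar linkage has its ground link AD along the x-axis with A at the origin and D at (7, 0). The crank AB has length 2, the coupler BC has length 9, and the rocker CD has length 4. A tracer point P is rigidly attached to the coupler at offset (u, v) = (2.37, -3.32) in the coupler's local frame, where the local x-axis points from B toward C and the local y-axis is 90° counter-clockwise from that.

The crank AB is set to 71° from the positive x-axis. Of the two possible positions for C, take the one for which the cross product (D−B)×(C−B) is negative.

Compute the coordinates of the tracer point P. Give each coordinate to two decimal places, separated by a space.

A=(0,0), D=(7.00,0)
B = A + 2.00·(cos71°, sin71°) = (0.6511, 1.8910)
|BD| = 6.6245
circle(B,9.00) ∩ circle(D,4.00): a=8.2183, h=3.6688
  candidates: C₊=(9.5747,3.0612) cross=24.304; C₋=(7.4802,-3.9711) cross=-24.304
  mode - wants cross < 0 → take C=(7.4802,-3.9711) (cross=-24.304)
ex = (C−B)/|BC| = (0.7588,-0.6513); ey = (0.6513,0.7588)
P = B + 2.37·ex + -3.32·ey = (0.2870,-2.1718)

0.29 -2.17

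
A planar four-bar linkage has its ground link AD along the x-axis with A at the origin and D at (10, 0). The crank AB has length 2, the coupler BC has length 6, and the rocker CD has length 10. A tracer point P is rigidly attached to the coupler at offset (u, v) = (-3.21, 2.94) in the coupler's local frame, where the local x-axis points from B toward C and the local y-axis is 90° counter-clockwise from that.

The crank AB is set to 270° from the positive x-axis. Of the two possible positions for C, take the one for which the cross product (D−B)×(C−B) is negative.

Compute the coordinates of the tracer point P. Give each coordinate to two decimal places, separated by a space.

0.91 2.26

A=(0,0), D=(10.00,0)
B = A + 2.00·(cos270°, sin270°) = (-0.0000, -2.0000)
|BD| = 10.1980
circle(B,6.00) ∩ circle(D,10.00): a=1.9612, h=5.6704
  candidates: C₊=(0.8110,3.9449) cross=57.827; C₋=(3.0351,-7.1757) cross=-57.827
  mode - wants cross < 0 → take C=(3.0351,-7.1757) (cross=-57.827)
ex = (C−B)/|BC| = (0.5059,-0.8626); ey = (0.8626,0.5059)
P = B + -3.21·ex + 2.94·ey = (0.9123,2.2562)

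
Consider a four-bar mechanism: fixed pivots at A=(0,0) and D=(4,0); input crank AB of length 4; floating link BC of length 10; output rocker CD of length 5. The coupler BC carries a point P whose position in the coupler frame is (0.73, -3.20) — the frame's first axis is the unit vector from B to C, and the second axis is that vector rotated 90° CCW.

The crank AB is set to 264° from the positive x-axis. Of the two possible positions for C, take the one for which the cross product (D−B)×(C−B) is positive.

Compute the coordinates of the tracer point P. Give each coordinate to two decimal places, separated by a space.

2.78 -4.73

A=(0,0), D=(4.00,0)
B = A + 4.00·(cos264°, sin264°) = (-0.4181, -3.9781)
|BD| = 5.9452
circle(B,10.00) ∩ circle(D,5.00): a=9.2802, h=3.7252
  candidates: C₊=(3.9858,5.0000) cross=22.147; C₋=(8.9711,-0.5368) cross=-22.147
  mode + wants cross > 0 → take C=(3.9858,5.0000) (cross=22.147)
ex = (C−B)/|BC| = (0.4404,0.8978); ey = (-0.8978,0.4404)
P = B + 0.73·ex + -3.20·ey = (2.7764,-4.7319)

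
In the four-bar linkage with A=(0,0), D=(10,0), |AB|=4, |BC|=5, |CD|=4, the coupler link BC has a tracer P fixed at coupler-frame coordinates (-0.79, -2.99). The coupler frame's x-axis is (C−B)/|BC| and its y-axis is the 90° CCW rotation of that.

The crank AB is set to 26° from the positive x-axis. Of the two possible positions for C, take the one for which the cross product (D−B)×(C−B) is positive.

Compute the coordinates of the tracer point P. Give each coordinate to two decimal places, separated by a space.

A=(0,0), D=(10.00,0)
B = A + 4.00·(cos26°, sin26°) = (3.5952, 1.7535)
|BD| = 6.6405
circle(B,5.00) ∩ circle(D,4.00): a=3.9979, h=3.0028
  candidates: C₊=(8.2441,3.5940) cross=19.940; C₋=(6.6583,-2.1984) cross=-19.940
  mode + wants cross > 0 → take C=(8.2441,3.5940) (cross=19.940)
ex = (C−B)/|BC| = (0.9298,0.3681); ey = (-0.3681,0.9298)
P = B + -0.79·ex + -2.99·ey = (3.9613,-1.3174)

3.96 -1.32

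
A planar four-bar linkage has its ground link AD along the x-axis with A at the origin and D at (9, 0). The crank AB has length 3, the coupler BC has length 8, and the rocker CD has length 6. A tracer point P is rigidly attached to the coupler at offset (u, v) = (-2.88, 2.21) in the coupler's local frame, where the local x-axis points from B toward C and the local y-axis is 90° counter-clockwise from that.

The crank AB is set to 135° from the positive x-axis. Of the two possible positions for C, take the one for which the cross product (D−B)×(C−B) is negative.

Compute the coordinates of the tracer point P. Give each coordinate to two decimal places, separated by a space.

-2.83 5.68

A=(0,0), D=(9.00,0)
B = A + 3.00·(cos135°, sin135°) = (-2.1213, 2.1213)
|BD| = 11.3218
circle(B,8.00) ∩ circle(D,6.00): a=6.8975, h=4.0528
  candidates: C₊=(5.4133,4.8100) cross=45.885; C₋=(3.8946,-3.1520) cross=-45.885
  mode - wants cross < 0 → take C=(3.8946,-3.1520) (cross=-45.885)
ex = (C−B)/|BC| = (0.7520,-0.6592); ey = (0.6592,0.7520)
P = B + -2.88·ex + 2.21·ey = (-2.8303,5.6816)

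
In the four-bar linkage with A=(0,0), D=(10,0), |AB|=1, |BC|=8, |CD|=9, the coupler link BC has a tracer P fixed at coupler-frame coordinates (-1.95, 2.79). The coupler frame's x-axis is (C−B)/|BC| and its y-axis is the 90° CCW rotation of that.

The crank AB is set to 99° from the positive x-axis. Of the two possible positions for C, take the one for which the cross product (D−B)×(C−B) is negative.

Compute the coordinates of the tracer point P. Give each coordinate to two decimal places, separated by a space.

A=(0,0), D=(10.00,0)
B = A + 1.00·(cos99°, sin99°) = (-0.1564, 0.9877)
|BD| = 10.2043
circle(B,8.00) ∩ circle(D,9.00): a=4.2692, h=6.7656
  candidates: C₊=(4.7476,7.3083) cross=69.039; C₋=(3.4379,-6.1594) cross=-69.039
  mode - wants cross < 0 → take C=(3.4379,-6.1594) (cross=-69.039)
ex = (C−B)/|BC| = (0.4493,-0.8934); ey = (0.8934,0.4493)
P = B + -1.95·ex + 2.79·ey = (1.4600,3.9833)

1.46 3.98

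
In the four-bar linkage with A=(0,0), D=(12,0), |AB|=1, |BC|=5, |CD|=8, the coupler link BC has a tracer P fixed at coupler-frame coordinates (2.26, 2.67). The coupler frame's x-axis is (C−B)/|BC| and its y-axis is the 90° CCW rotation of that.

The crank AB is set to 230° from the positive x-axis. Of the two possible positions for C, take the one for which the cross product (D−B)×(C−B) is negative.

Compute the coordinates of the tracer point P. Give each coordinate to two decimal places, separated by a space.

2.16 1.32

A=(0,0), D=(12.00,0)
B = A + 1.00·(cos230°, sin230°) = (-0.6428, -0.7660)
|BD| = 12.6660
circle(B,5.00) ∩ circle(D,8.00): a=4.7934, h=1.4223
  candidates: C₊=(4.0558,0.9436) cross=18.015; C₋=(4.2279,-1.8959) cross=-18.015
  mode - wants cross < 0 → take C=(4.2279,-1.8959) (cross=-18.015)
ex = (C−B)/|BC| = (0.9741,-0.2260); ey = (0.2260,0.9741)
P = B + 2.26·ex + 2.67·ey = (2.1621,1.3242)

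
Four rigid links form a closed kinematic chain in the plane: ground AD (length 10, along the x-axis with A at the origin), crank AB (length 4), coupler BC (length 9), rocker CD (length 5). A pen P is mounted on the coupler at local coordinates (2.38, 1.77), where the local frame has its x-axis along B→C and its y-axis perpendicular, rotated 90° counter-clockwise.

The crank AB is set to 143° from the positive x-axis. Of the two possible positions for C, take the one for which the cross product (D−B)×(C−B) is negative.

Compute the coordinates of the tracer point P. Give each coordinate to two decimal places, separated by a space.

-0.32 3.13

A=(0,0), D=(10.00,0)
B = A + 4.00·(cos143°, sin143°) = (-3.1945, 2.4073)
|BD| = 13.4123
circle(B,9.00) ∩ circle(D,5.00): a=8.7938, h=1.9155
  candidates: C₊=(5.8003,2.7133) cross=25.691; C₋=(5.1127,-1.0554) cross=-25.691
  mode - wants cross < 0 → take C=(5.1127,-1.0554) (cross=-25.691)
ex = (C−B)/|BC| = (0.9230,-0.3847); ey = (0.3847,0.9230)
P = B + 2.38·ex + 1.77·ey = (-0.3167,3.1253)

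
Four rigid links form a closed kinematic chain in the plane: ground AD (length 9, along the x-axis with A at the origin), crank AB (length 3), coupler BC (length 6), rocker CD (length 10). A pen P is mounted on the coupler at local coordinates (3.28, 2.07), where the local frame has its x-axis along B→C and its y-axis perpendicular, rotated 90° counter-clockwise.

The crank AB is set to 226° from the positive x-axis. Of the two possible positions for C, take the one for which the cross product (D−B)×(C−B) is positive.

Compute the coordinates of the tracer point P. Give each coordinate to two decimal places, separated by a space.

A=(0,0), D=(9.00,0)
B = A + 3.00·(cos226°, sin226°) = (-2.0840, -2.1580)
|BD| = 11.2921
circle(B,6.00) ∩ circle(D,10.00): a=2.8122, h=5.3001
  candidates: C₊=(-0.3365,3.5819) cross=59.850; C₋=(1.6893,-6.8230) cross=-59.850
  mode + wants cross > 0 → take C=(-0.3365,3.5819) (cross=59.850)
ex = (C−B)/|BC| = (0.2912,0.9566); ey = (-0.9566,0.2912)
P = B + 3.28·ex + 2.07·ey = (-3.1089,1.5827)

-3.11 1.58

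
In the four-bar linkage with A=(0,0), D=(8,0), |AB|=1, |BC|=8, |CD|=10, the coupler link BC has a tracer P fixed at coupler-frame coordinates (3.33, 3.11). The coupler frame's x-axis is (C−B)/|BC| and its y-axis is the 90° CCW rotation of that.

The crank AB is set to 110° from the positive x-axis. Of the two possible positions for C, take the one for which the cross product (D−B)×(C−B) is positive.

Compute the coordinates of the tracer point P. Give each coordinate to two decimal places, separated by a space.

A=(0,0), D=(8.00,0)
B = A + 1.00·(cos110°, sin110°) = (-0.3420, 0.9397)
|BD| = 8.3948
circle(B,8.00) ∩ circle(D,10.00): a=2.0532, h=7.7320
  candidates: C₊=(2.5638,8.3933) cross=64.909; C₋=(0.8328,-6.9736) cross=-64.909
  mode + wants cross > 0 → take C=(2.5638,8.3933) (cross=64.909)
ex = (C−B)/|BC| = (0.3632,0.9317); ey = (-0.9317,0.3632)
P = B + 3.33·ex + 3.11·ey = (-2.0301,5.1719)

-2.03 5.17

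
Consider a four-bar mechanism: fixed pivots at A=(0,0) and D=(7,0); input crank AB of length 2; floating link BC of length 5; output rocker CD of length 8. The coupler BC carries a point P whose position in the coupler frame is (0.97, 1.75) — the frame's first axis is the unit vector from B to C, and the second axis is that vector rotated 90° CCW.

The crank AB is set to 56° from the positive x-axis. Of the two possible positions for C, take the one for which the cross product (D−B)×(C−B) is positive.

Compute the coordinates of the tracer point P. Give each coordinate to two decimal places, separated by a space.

A=(0,0), D=(7.00,0)
B = A + 2.00·(cos56°, sin56°) = (1.1184, 1.6581)
|BD| = 6.1109
circle(B,5.00) ∩ circle(D,8.00): a=-0.1356, h=4.9982
  candidates: C₊=(2.3440,6.5055) cross=30.543; C₋=(-0.3683,-3.1158) cross=-30.543
  mode + wants cross > 0 → take C=(2.3440,6.5055) (cross=30.543)
ex = (C−B)/|BC| = (0.2451,0.9695); ey = (-0.9695,0.2451)
P = B + 0.97·ex + 1.75·ey = (-0.3404,3.0275)

-0.34 3.03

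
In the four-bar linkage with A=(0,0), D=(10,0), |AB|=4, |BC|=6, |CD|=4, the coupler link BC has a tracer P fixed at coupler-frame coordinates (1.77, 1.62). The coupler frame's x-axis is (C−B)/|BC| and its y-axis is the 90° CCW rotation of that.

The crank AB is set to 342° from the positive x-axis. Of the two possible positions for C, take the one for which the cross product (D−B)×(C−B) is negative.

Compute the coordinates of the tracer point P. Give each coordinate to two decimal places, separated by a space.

6.11 -0.58

A=(0,0), D=(10.00,0)
B = A + 4.00·(cos342°, sin342°) = (3.8042, -1.2361)
|BD| = 6.3179
circle(B,6.00) ∩ circle(D,4.00): a=4.7417, h=3.6764
  candidates: C₊=(7.7351,3.2970) cross=23.227; C₋=(9.1736,-3.9137) cross=-23.227
  mode - wants cross < 0 → take C=(9.1736,-3.9137) (cross=-23.227)
ex = (C−B)/|BC| = (0.8949,-0.4463); ey = (0.4463,0.8949)
P = B + 1.77·ex + 1.62·ey = (6.1112,-0.5762)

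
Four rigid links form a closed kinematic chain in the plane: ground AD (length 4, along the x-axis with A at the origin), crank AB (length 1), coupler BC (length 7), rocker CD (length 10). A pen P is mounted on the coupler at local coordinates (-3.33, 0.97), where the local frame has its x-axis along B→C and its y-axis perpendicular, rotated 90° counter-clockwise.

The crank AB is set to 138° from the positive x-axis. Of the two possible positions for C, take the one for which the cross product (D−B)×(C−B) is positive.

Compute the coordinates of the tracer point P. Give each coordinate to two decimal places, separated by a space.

-0.72 -2.80

A=(0,0), D=(4.00,0)
B = A + 1.00·(cos138°, sin138°) = (-0.7431, 0.6691)
|BD| = 4.7901
circle(B,7.00) ∩ circle(D,10.00): a=-2.9284, h=6.3580
  candidates: C₊=(-2.7547,7.3739) cross=30.456; C₋=(-4.5310,-5.2175) cross=-30.456
  mode + wants cross > 0 → take C=(-2.7547,7.3739) (cross=30.456)
ex = (C−B)/|BC| = (-0.2874,0.9578); ey = (-0.9578,-0.2874)
P = B + -3.33·ex + 0.97·ey = (-0.7153,-2.7992)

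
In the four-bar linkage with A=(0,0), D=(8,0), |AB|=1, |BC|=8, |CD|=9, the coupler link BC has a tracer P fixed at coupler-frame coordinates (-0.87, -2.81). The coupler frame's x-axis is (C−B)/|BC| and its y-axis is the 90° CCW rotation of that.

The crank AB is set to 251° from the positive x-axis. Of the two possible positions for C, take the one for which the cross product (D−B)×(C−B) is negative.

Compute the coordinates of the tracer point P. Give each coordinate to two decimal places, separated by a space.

A=(0,0), D=(8.00,0)
B = A + 1.00·(cos251°, sin251°) = (-0.3256, -0.9455)
|BD| = 8.3791
circle(B,8.00) ∩ circle(D,9.00): a=3.1751, h=7.3429
  candidates: C₊=(2.0007,6.7088) cross=61.527; C₋=(3.6579,-7.8833) cross=-61.527
  mode - wants cross < 0 → take C=(3.6579,-7.8833) (cross=-61.527)
ex = (C−B)/|BC| = (0.4979,-0.8672); ey = (0.8672,0.4979)
P = B + -0.87·ex + -2.81·ey = (-3.1956,-1.5902)

-3.20 -1.59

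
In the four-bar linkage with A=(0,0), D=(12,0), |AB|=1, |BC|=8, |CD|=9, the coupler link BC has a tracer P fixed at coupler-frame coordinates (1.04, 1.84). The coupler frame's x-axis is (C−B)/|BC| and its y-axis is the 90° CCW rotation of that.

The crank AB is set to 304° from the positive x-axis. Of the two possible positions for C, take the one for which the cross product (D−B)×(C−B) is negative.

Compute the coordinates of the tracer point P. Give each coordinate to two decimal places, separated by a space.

A=(0,0), D=(12.00,0)
B = A + 1.00·(cos304°, sin304°) = (0.5592, -0.8290)
|BD| = 11.4708
circle(B,8.00) ∩ circle(D,9.00): a=4.9944, h=6.2495
  candidates: C₊=(5.0888,5.7651) cross=71.687; C₋=(5.9922,-6.7012) cross=-71.687
  mode - wants cross < 0 → take C=(5.9922,-6.7012) (cross=-71.687)
ex = (C−B)/|BC| = (0.6791,-0.7340); ey = (0.7340,0.6791)
P = B + 1.04·ex + 1.84·ey = (2.6161,-0.3428)

2.62 -0.34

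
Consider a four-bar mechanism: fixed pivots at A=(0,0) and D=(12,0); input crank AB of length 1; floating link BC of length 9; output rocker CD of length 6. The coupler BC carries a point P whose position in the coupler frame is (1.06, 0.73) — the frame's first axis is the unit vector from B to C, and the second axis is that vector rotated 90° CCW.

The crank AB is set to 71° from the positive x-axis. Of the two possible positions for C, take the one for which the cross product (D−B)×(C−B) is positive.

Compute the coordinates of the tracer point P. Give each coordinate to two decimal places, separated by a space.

A=(0,0), D=(12.00,0)
B = A + 1.00·(cos71°, sin71°) = (0.3256, 0.9455)
|BD| = 11.7127
circle(B,9.00) ∩ circle(D,6.00): a=7.7773, h=4.5291
  candidates: C₊=(8.4431,4.8320) cross=53.048; C₋=(7.7119,-4.1967) cross=-53.048
  mode + wants cross > 0 → take C=(8.4431,4.8320) (cross=53.048)
ex = (C−B)/|BC| = (0.9020,0.4318); ey = (-0.4318,0.9020)
P = B + 1.06·ex + 0.73·ey = (0.9664,2.0617)

0.97 2.06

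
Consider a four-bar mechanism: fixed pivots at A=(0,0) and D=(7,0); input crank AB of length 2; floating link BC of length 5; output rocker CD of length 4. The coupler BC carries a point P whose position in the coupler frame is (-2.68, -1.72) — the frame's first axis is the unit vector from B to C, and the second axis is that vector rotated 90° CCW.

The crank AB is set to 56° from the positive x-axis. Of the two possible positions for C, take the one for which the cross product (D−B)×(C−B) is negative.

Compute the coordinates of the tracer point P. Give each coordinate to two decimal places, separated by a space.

-1.80 2.94

A=(0,0), D=(7.00,0)
B = A + 2.00·(cos56°, sin56°) = (1.1184, 1.6581)
|BD| = 6.1109
circle(B,5.00) ∩ circle(D,4.00): a=3.7918, h=3.2592
  candidates: C₊=(5.6523,3.7661) cross=19.916; C₋=(3.8836,-2.5077) cross=-19.916
  mode - wants cross < 0 → take C=(3.8836,-2.5077) (cross=-19.916)
ex = (C−B)/|BC| = (0.5531,-0.8331); ey = (0.8331,0.5531)
P = B + -2.68·ex + -1.72·ey = (-1.7968,2.9397)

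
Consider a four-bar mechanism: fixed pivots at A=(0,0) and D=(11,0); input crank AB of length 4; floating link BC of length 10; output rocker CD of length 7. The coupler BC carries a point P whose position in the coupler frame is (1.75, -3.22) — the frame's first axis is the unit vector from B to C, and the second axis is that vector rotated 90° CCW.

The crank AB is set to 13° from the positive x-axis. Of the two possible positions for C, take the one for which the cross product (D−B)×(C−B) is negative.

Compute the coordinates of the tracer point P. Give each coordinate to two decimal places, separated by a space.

2.46 -2.47

A=(0,0), D=(11.00,0)
B = A + 4.00·(cos13°, sin13°) = (3.8975, 0.8998)
|BD| = 7.1593
circle(B,10.00) ∩ circle(D,7.00): a=7.1415, h=7.0000
  candidates: C₊=(11.8621,6.9467) cross=50.115; C₋=(10.1025,-6.9422) cross=-50.115
  mode - wants cross < 0 → take C=(10.1025,-6.9422) (cross=-50.115)
ex = (C−B)/|BC| = (0.6205,-0.7842); ey = (0.7842,0.6205)
P = B + 1.75·ex + -3.22·ey = (2.4582,-2.4706)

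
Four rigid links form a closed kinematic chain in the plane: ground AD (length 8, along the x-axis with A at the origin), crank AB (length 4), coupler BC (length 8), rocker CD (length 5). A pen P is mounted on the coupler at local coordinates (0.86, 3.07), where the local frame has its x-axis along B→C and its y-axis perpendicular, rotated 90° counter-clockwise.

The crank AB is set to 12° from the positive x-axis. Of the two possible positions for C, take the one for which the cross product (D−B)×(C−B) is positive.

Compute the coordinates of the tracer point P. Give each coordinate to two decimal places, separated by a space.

A=(0,0), D=(8.00,0)
B = A + 4.00·(cos12°, sin12°) = (3.9126, 0.8316)
|BD| = 4.1712
circle(B,8.00) ∩ circle(D,5.00): a=6.7605, h=4.2773
  candidates: C₊=(11.3902,3.6751) cross=17.841; C₋=(9.6846,-4.7077) cross=-17.841
  mode + wants cross > 0 → take C=(11.3902,3.6751) (cross=17.841)
ex = (C−B)/|BC| = (0.9347,0.3554); ey = (-0.3554,0.9347)
P = B + 0.86·ex + 3.07·ey = (3.6252,4.0069)

3.63 4.01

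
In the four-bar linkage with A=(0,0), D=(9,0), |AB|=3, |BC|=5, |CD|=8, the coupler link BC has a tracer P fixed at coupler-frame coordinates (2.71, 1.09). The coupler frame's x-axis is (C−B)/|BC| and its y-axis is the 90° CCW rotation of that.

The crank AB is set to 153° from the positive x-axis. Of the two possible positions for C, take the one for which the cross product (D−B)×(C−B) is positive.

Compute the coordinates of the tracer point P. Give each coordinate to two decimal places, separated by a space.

A=(0,0), D=(9.00,0)
B = A + 3.00·(cos153°, sin153°) = (-2.6730, 1.3620)
|BD| = 11.7522
circle(B,5.00) ∩ circle(D,8.00): a=4.2168, h=2.6867
  candidates: C₊=(1.8268,3.5419) cross=31.574; C₋=(1.2040,-1.7953) cross=-31.574
  mode + wants cross > 0 → take C=(1.8268,3.5419) (cross=31.574)
ex = (C−B)/|BC| = (0.9000,0.4360); ey = (-0.4360,0.9000)
P = B + 2.71·ex + 1.09·ey = (-0.7093,3.5244)

-0.71 3.52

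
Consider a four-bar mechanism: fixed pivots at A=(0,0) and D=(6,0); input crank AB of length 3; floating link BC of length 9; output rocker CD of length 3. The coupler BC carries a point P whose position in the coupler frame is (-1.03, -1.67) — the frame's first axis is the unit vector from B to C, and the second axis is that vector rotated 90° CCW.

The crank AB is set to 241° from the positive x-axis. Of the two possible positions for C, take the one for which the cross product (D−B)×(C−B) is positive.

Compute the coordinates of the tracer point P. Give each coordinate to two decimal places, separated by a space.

-1.22 -4.57

A=(0,0), D=(6.00,0)
B = A + 3.00·(cos241°, sin241°) = (-1.4544, -2.6239)
|BD| = 7.9027
circle(B,9.00) ∩ circle(D,3.00): a=8.5068, h=2.9386
  candidates: C₊=(5.5941,2.9724) cross=23.223; C₋=(7.5454,-2.5713) cross=-23.223
  mode + wants cross > 0 → take C=(5.5941,2.9724) (cross=23.223)
ex = (C−B)/|BC| = (0.7832,0.6218); ey = (-0.6218,0.7832)
P = B + -1.03·ex + -1.67·ey = (-1.2227,-4.5722)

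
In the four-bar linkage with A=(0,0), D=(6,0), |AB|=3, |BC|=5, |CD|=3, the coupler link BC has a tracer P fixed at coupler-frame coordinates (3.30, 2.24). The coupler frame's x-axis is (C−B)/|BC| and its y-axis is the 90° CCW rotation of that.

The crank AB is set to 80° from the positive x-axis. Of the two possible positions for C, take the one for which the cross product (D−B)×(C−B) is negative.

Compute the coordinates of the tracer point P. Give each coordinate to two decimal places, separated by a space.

4.20 1.42

A=(0,0), D=(6.00,0)
B = A + 3.00·(cos80°, sin80°) = (0.5209, 2.9544)
|BD| = 6.2248
circle(B,5.00) ∩ circle(D,3.00): a=4.3976, h=2.3793
  candidates: C₊=(5.5209,2.9615) cross=14.811; C₋=(3.2624,-1.2270) cross=-14.811
  mode - wants cross < 0 → take C=(3.2624,-1.2270) (cross=-14.811)
ex = (C−B)/|BC| = (0.5483,-0.8363); ey = (0.8363,0.5483)
P = B + 3.30·ex + 2.24·ey = (4.2036,1.4228)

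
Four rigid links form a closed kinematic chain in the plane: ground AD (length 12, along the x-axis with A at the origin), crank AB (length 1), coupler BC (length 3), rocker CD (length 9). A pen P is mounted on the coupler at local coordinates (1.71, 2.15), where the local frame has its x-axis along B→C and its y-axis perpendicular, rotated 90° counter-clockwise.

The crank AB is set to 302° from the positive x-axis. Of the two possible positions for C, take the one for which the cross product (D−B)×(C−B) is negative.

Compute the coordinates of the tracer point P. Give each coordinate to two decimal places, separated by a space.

2.99 0.38

A=(0,0), D=(12.00,0)
B = A + 1.00·(cos302°, sin302°) = (0.5299, -0.8480)
|BD| = 11.5014
circle(B,3.00) ∩ circle(D,9.00): a=2.6206, h=1.4602
  candidates: C₊=(3.0358,0.8014) cross=16.795; C₋=(3.2511,-2.1111) cross=-16.795
  mode - wants cross < 0 → take C=(3.2511,-2.1111) (cross=-16.795)
ex = (C−B)/|BC| = (0.9071,-0.4210); ey = (0.4210,0.9071)
P = B + 1.71·ex + 2.15·ey = (2.9862,0.3822)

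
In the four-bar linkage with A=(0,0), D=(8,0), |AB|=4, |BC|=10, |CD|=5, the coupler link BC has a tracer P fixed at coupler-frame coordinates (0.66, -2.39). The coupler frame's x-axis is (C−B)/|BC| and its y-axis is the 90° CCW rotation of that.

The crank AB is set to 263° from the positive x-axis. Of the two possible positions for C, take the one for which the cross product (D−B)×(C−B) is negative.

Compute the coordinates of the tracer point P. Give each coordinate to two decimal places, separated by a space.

A=(0,0), D=(8.00,0)
B = A + 4.00·(cos263°, sin263°) = (-0.4875, -3.9702)
|BD| = 9.3701
circle(B,10.00) ∩ circle(D,5.00): a=8.6871, h=4.9531
  candidates: C₊=(5.2827,4.1972) cross=46.412; C₋=(9.4800,-4.7759) cross=-46.412
  mode - wants cross < 0 → take C=(9.4800,-4.7759) (cross=-46.412)
ex = (C−B)/|BC| = (0.9967,-0.0806); ey = (0.0806,0.9967)
P = B + 0.66·ex + -2.39·ey = (-0.0222,-6.4056)

-0.02 -6.41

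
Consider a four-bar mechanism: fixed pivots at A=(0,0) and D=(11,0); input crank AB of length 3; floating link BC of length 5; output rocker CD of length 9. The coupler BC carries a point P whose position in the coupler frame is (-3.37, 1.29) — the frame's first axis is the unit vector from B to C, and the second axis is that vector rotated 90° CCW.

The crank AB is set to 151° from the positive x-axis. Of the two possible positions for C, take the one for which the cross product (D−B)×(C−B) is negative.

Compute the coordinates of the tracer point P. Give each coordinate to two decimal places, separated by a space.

A=(0,0), D=(11.00,0)
B = A + 3.00·(cos151°, sin151°) = (-2.6239, 1.4544)
|BD| = 13.7013
circle(B,5.00) ∩ circle(D,9.00): a=4.8070, h=1.3757
  candidates: C₊=(2.3020,2.3120) cross=18.848; C₋=(2.0100,-0.4237) cross=-18.848
  mode - wants cross < 0 → take C=(2.0100,-0.4237) (cross=-18.848)
ex = (C−B)/|BC| = (0.9268,-0.3756); ey = (0.3756,0.9268)
P = B + -3.37·ex + 1.29·ey = (-5.2625,3.9158)

-5.26 3.92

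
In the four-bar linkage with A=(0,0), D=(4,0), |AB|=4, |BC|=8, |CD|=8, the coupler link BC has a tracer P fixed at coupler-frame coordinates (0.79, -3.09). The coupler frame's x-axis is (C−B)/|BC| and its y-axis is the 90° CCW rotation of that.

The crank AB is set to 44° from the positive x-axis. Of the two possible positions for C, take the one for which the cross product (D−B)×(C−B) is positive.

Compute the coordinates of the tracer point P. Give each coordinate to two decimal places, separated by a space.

A=(0,0), D=(4.00,0)
B = A + 4.00·(cos44°, sin44°) = (2.8774, 2.7786)
|BD| = 2.9969
circle(B,8.00) ∩ circle(D,8.00): a=1.4984, h=7.8584
  candidates: C₊=(10.7249,4.3331) cross=23.551; C₋=(-3.8475,-1.5545) cross=-23.551
  mode + wants cross > 0 → take C=(10.7249,4.3331) (cross=23.551)
ex = (C−B)/|BC| = (0.9809,0.1943); ey = (-0.1943,0.9809)
P = B + 0.79·ex + -3.09·ey = (4.2527,-0.0990)

4.25 -0.10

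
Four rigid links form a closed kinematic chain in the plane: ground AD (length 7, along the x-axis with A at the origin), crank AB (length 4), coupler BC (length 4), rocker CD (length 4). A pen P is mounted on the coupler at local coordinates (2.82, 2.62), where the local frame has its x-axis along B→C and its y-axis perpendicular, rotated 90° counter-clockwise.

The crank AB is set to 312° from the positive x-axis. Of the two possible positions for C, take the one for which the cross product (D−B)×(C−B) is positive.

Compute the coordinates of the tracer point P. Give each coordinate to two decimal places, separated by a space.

0.39 0.12

A=(0,0), D=(7.00,0)
B = A + 4.00·(cos312°, sin312°) = (2.6765, -2.9726)
|BD| = 5.2468
circle(B,4.00) ∩ circle(D,4.00): a=2.6234, h=3.0196
  candidates: C₊=(3.1275,1.0019) cross=15.843; C₋=(6.5490,-3.9745) cross=-15.843
  mode + wants cross > 0 → take C=(3.1275,1.0019) (cross=15.843)
ex = (C−B)/|BC| = (0.1127,0.9936); ey = (-0.9936,0.1127)
P = B + 2.82·ex + 2.62·ey = (0.3912,0.1248)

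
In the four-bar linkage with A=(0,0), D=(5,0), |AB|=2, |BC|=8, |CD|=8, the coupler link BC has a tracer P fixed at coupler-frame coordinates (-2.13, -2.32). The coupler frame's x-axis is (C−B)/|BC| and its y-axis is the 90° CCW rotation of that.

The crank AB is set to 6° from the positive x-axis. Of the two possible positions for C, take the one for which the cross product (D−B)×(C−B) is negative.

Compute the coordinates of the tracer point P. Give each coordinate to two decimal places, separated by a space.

-0.57 2.04

A=(0,0), D=(5.00,0)
B = A + 2.00·(cos6°, sin6°) = (1.9890, 0.2091)
|BD| = 3.0182
circle(B,8.00) ∩ circle(D,8.00): a=1.5091, h=7.8564
  candidates: C₊=(4.0387,7.9420) cross=23.712; C₋=(2.9503,-7.7330) cross=-23.712
  mode - wants cross < 0 → take C=(2.9503,-7.7330) (cross=-23.712)
ex = (C−B)/|BC| = (0.1202,-0.9928); ey = (0.9928,0.1202)
P = B + -2.13·ex + -2.32·ey = (-0.5701,2.0448)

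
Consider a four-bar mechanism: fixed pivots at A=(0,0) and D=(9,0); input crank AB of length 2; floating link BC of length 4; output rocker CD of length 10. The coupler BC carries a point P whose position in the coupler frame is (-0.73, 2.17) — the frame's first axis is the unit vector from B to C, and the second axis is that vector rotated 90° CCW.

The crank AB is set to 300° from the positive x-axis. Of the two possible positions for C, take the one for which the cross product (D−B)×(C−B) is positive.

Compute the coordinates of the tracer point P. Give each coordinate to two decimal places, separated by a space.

A=(0,0), D=(9.00,0)
B = A + 2.00·(cos300°, sin300°) = (1.0000, -1.7321)
|BD| = 8.1854
circle(B,4.00) ∩ circle(D,10.00): a=-1.0384, h=3.8629
  candidates: C₊=(-0.8323,1.8236) cross=31.619; C₋=(0.8025,-5.7272) cross=-31.619
  mode + wants cross > 0 → take C=(-0.8323,1.8236) (cross=31.619)
ex = (C−B)/|BC| = (-0.4581,0.8889); ey = (-0.8889,-0.4581)
P = B + -0.73·ex + 2.17·ey = (-0.5945,-3.3750)

-0.59 -3.37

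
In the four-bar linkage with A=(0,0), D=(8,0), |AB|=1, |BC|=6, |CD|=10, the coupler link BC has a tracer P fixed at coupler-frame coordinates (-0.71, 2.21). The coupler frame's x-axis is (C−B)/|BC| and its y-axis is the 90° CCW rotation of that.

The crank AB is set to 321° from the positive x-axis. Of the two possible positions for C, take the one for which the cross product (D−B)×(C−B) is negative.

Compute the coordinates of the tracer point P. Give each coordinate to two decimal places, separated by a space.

A=(0,0), D=(8.00,0)
B = A + 1.00·(cos321°, sin321°) = (0.7771, -0.6293)
|BD| = 7.2502
circle(B,6.00) ∩ circle(D,10.00): a=-0.7886, h=5.9480
  candidates: C₊=(-0.5247,5.2277) cross=43.124; C₋=(0.5079,-6.6233) cross=-43.124
  mode - wants cross < 0 → take C=(0.5079,-6.6233) (cross=-43.124)
ex = (C−B)/|BC| = (-0.0449,-0.9990); ey = (0.9990,-0.0449)
P = B + -0.71·ex + 2.21·ey = (3.0168,-0.0192)

3.02 -0.02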